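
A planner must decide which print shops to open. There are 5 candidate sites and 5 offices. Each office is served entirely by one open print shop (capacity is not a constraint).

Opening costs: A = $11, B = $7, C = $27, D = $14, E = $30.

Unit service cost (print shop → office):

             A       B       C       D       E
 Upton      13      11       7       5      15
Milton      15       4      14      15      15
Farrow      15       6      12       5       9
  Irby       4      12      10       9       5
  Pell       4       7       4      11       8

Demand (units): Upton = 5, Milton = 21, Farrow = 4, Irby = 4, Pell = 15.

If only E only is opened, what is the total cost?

Each office is assigned to its cheapest site among the open ones.
{E}: Upton→E 15·5=75, Milton→E 15·21=315, Farrow→E 9·4=36, Irby→E 5·4=20, Pell→E 8·15=120. Service 566; fixed 30; total 596.

Total cost: 596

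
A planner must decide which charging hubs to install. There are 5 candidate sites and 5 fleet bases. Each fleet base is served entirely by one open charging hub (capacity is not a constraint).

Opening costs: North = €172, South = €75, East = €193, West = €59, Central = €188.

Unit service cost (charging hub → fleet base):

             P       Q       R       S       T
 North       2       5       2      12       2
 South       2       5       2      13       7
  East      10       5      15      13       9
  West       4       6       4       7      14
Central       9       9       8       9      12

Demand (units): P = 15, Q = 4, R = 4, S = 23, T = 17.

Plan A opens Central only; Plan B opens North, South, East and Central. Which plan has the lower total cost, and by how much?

Plan A: {Central}: P→Central 9·15=135, Q→Central 9·4=36, R→Central 8·4=32, S→Central 9·23=207, T→Central 12·17=204. Service 614; fixed 188; total 802.
Plan B: {North, South, East, Central}: P→North 2·15=30, Q→North 5·4=20, R→North 2·4=8, S→Central 9·23=207, T→North 2·17=34. Service 299; fixed 628; total 927.
Difference: |802 − 927| = 125.

Plan A is cheaper by 125.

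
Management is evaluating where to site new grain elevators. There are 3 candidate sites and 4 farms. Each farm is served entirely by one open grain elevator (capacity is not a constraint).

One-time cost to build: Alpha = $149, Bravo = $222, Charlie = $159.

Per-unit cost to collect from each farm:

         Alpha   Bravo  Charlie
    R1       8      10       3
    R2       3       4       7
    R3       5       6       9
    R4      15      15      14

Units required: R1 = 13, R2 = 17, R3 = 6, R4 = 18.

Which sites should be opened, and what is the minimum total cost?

For any fixed open set, each farm goes to its cheapest open site; total = fixed + service.
{Alpha}: R1→Alpha 8·13=104, R2→Alpha 3·17=51, R3→Alpha 5·6=30, R4→Alpha 15·18=270. Service 455; fixed 149; total 604.
{Charlie}: R1→Charlie 3·13=39, R2→Charlie 7·17=119, R3→Charlie 9·6=54, R4→Charlie 14·18=252. Service 464; fixed 159; total 623.
{Alpha, Charlie}: service 372 + fixed 308 = 680
{Alpha, Bravo, Charlie}: R1→Charlie 3·13=39, R2→Alpha 3·17=51, R3→Alpha 5·6=30, R4→Charlie 14·18=252. Service 372; fixed 530; total 902.
No other subset beats 604.

Open Alpha only; minimum total cost 604.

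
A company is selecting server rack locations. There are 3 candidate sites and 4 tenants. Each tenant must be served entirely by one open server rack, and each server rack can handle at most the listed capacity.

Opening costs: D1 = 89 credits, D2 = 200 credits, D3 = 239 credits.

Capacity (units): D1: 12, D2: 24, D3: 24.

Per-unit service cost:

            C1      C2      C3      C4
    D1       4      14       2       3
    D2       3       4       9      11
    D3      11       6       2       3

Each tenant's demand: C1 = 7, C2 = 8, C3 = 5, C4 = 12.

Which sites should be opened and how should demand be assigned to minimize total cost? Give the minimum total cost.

Open {D1, D2}: C1→D2 3·7=21, C2→D2 4·8=32, C3→D2 9·5=45, C4→D1 3·12=36.
Loads: D1 carries 12/12, D2 carries 20/24. Service 134; fixed 289; total 423.
Next best feasible plan costs 450.

Minimum total cost: 423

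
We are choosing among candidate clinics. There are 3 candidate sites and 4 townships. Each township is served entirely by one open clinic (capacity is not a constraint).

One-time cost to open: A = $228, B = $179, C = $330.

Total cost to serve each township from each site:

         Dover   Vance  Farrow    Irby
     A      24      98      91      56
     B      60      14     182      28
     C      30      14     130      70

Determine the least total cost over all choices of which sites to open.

Minimum total cost: 463

For any fixed open set, each township goes to its cheapest open site; total = fixed + service.
{B}: Dover→B 60, Vance→B 14, Farrow→B 182, Irby→B 28. Service 284; fixed 179; total 463.
{A}: Dover→A 24, Vance→A 98, Farrow→A 91, Irby→A 56. Service 269; fixed 228; total 497.
{A, B}: service 157 + fixed 407 = 564
{A, B, C}: service 157 + fixed 737 = 894
No other subset beats 463.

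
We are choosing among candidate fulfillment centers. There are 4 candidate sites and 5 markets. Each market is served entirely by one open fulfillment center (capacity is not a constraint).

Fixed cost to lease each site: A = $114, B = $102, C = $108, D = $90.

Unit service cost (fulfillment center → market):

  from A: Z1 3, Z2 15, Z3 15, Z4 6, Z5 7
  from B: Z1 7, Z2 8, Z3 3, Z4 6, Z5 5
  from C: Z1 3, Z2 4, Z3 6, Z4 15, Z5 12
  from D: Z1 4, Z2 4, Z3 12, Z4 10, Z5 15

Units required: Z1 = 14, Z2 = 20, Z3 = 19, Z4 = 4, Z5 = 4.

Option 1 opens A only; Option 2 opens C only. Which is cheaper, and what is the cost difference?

Option 1: {A}: Z1→A 3·14=42, Z2→A 15·20=300, Z3→A 15·19=285, Z4→A 6·4=24, Z5→A 7·4=28. Service 679; fixed 114; total 793.
Option 2: {C}: Z1→C 3·14=42, Z2→C 4·20=80, Z3→C 6·19=114, Z4→C 15·4=60, Z5→C 12·4=48. Service 344; fixed 108; total 452.
Difference: |793 − 452| = 341.

Option 2 is cheaper by 341.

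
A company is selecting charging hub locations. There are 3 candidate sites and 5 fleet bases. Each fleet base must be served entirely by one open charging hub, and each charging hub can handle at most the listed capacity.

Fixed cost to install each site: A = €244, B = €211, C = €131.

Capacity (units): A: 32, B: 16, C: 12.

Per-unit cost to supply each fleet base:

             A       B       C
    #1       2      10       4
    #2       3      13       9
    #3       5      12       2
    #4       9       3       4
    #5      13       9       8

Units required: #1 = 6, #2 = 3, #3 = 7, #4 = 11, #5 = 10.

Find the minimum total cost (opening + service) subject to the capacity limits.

Open {A, C}: #1→A 2·6=12, #2→A 3·3=9, #3→A 5·7=35, #4→C 4·11=44, #5→A 13·10=130.
Loads: A carries 26/32, C carries 11/12. Service 230; fixed 375; total 605.
Next best feasible plan costs 610.

Minimum total cost: 605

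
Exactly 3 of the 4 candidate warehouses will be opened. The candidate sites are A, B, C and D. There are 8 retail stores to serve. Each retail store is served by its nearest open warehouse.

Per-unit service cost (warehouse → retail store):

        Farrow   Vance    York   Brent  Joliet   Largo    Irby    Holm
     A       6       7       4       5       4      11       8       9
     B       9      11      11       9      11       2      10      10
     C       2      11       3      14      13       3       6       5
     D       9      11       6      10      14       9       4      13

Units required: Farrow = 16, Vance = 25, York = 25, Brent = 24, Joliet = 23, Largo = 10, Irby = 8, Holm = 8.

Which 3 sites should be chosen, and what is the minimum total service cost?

With exactly 3 open, each retail store uses its cheapest among the chosen.
{A, C, D}: Farrow→C 2·16=32, Vance→A 7·25=175, York→C 3·25=75, Brent→A 5·24=120, Joliet→A 4·23=92, Largo→C 3·10=30, Irby→D 4·8=32, Holm→C 5·8=40. Service cost 596.
{A, B, C}: service cost 602
{A, B, D}: service cost 707
Among all 4 size-3 choices, {A, C, D} is lowest.

Choose A, C and D; total service cost 596.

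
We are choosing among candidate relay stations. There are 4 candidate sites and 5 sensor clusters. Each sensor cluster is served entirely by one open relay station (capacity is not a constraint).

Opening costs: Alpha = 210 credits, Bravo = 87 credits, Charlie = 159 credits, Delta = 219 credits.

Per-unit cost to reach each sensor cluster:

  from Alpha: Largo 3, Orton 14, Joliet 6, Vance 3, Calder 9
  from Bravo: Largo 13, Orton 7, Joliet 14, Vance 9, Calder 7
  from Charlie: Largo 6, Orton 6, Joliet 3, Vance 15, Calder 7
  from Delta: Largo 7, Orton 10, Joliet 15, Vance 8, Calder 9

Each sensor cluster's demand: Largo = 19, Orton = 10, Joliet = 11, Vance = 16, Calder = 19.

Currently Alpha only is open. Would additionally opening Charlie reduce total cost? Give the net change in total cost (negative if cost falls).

No — net change +8 (cost rises by 8).

Current service cost with {Alpha}: 482.
Adding Charlie: each sensor cluster re-picks its cheapest; new service cost 331, saving 151.
Extra fixed cost: 159. Net change = 159 − 151 = 8.
(Totals: 692 → 700.)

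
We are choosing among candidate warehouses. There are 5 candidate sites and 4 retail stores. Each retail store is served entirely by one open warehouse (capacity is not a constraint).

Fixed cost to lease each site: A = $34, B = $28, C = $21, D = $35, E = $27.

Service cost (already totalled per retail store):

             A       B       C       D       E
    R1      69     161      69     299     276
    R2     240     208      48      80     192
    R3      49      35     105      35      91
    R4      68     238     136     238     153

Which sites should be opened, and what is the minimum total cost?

Open A and C; minimum total cost 289.

For any fixed open set, each retail store goes to its cheapest open site; total = fixed + service.
{A, C}: R1→A 69, R2→C 48, R3→A 49, R4→A 68. Service 234; fixed 55; total 289.
{A, B, C}: service 220 + fixed 83 = 303
{A, C, D}: service 220 + fixed 90 = 310
{A, B, C, D, E}: R1→A 69, R2→C 48, R3→B 35, R4→A 68. Service 220; fixed 145; total 365.
No other subset beats 289.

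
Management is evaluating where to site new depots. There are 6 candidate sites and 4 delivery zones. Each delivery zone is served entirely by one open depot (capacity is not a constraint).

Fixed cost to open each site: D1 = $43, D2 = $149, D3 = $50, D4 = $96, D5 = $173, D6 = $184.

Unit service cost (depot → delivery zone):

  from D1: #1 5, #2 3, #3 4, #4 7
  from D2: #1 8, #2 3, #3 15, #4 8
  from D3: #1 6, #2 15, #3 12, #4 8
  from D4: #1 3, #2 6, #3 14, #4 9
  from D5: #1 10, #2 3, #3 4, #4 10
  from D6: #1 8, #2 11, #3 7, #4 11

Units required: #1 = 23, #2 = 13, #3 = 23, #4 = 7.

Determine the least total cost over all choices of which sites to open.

For any fixed open set, each delivery zone goes to its cheapest open site; total = fixed + service.
{D1}: #1→D1 5·23=115, #2→D1 3·13=39, #3→D1 4·23=92, #4→D1 7·7=49. Service 295; fixed 43; total 338.
{D1, D3}: #1→D1 5·23=115, #2→D1 3·13=39, #3→D1 4·23=92, #4→D1 7·7=49. Service 295; fixed 93; total 388.
{D1, D4}: service 249 + fixed 139 = 388
{D1, D2, D3, D4, D5, D6}: service 249 + fixed 695 = 944
No other subset beats 338.

Minimum total cost: 338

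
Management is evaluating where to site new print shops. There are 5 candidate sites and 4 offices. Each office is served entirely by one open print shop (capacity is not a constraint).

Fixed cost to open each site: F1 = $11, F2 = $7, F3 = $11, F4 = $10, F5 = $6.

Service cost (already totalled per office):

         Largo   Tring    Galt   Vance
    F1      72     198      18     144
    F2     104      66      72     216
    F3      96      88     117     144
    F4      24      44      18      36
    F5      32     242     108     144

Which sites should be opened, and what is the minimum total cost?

Open F4 only; minimum total cost 132.

For any fixed open set, each office goes to its cheapest open site; total = fixed + service.
{F4}: Largo→F4 24, Tring→F4 44, Galt→F4 18, Vance→F4 36. Service 122; fixed 10; total 132.
{F4, F5}: service 122 + fixed 16 = 138
{F2, F4}: Largo→F4 24, Tring→F4 44, Galt→F4 18, Vance→F4 36. Service 122; fixed 17; total 139.
{F1, F2, F3, F4, F5}: Largo→F4 24, Tring→F4 44, Galt→F1 18, Vance→F4 36. Service 122; fixed 45; total 167.
No other subset beats 132.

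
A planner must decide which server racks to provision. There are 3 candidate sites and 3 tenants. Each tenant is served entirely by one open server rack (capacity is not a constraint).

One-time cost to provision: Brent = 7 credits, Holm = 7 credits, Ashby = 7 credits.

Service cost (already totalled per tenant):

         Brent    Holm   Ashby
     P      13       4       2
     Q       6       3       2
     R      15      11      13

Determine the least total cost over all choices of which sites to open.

For any fixed open set, each tenant goes to its cheapest open site; total = fixed + service.
{Ashby}: P→Ashby 2, Q→Ashby 2, R→Ashby 13. Service 17; fixed 7; total 24.
{Holm}: service 18 + fixed 7 = 25
{Holm, Ashby}: P→Ashby 2, Q→Ashby 2, R→Holm 11. Service 15; fixed 14; total 29.
{Brent, Holm, Ashby}: service 15 + fixed 21 = 36
No other subset beats 24.

Minimum total cost: 24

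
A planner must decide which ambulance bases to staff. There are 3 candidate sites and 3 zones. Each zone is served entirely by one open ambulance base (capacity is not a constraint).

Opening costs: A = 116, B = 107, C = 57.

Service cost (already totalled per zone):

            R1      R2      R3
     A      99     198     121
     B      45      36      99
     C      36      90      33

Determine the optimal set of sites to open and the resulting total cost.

Open C only; minimum total cost 216.

For any fixed open set, each zone goes to its cheapest open site; total = fixed + service.
{C}: R1→C 36, R2→C 90, R3→C 33. Service 159; fixed 57; total 216.
{B, C}: R1→C 36, R2→B 36, R3→C 33. Service 105; fixed 164; total 269.
{B}: R1→B 45, R2→B 36, R3→B 99. Service 180; fixed 107; total 287.
{A, B, C}: service 105 + fixed 280 = 385
No other subset beats 216.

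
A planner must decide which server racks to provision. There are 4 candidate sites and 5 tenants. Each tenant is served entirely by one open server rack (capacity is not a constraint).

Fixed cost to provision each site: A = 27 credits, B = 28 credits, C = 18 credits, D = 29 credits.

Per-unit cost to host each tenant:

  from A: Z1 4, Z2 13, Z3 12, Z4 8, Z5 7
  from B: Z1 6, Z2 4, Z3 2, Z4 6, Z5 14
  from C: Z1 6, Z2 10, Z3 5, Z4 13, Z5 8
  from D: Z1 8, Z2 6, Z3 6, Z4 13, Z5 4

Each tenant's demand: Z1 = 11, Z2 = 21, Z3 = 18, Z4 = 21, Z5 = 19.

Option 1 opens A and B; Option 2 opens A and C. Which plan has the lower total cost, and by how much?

Option 1 is cheaper by 212.

Option 1: {A, B}: Z1→A 4·11=44, Z2→B 4·21=84, Z3→B 2·18=36, Z4→B 6·21=126, Z5→A 7·19=133. Service 423; fixed 55; total 478.
Option 2: {A, C}: Z1→A 4·11=44, Z2→C 10·21=210, Z3→C 5·18=90, Z4→A 8·21=168, Z5→A 7·19=133. Service 645; fixed 45; total 690.
Difference: |478 − 690| = 212.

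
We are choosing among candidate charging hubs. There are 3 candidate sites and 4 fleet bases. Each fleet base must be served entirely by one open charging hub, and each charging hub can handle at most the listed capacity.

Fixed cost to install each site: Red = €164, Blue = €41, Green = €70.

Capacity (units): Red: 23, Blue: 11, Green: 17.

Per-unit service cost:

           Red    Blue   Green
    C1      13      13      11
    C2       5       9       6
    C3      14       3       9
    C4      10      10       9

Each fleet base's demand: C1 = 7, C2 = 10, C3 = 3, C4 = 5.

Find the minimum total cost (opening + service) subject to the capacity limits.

Open {Blue, Green}: C1→Green 11·7=77, C2→Green 6·10=60, C3→Blue 3·3=9, C4→Blue 10·5=50.
Loads: Blue carries 8/11, Green carries 17/17. Service 196; fixed 111; total 307.
Next best feasible plan costs 316.

Minimum total cost: 307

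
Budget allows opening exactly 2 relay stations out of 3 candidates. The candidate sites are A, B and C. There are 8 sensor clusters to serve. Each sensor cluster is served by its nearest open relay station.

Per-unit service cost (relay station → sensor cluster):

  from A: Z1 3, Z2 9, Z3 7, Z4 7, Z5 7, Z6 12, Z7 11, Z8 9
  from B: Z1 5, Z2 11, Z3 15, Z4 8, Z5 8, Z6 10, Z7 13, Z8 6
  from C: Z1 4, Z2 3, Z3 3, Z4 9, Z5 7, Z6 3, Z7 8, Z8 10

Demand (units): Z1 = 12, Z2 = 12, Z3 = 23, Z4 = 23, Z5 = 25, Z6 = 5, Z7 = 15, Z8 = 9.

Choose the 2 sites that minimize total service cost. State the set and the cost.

With exactly 2 open, each sensor cluster uses its cheapest among the chosen.
{A, C}: Z1→A 3·12=36, Z2→C 3·12=36, Z3→C 3·23=69, Z4→A 7·23=161, Z5→A 7·25=175, Z6→C 3·5=15, Z7→C 8·15=120, Z8→A 9·9=81. Service cost 693.
{B, C}: service cost 701
{A, B}: service cost 910
Among all 3 size-2 choices, {A, C} is lowest.

Choose A and C; total service cost 693.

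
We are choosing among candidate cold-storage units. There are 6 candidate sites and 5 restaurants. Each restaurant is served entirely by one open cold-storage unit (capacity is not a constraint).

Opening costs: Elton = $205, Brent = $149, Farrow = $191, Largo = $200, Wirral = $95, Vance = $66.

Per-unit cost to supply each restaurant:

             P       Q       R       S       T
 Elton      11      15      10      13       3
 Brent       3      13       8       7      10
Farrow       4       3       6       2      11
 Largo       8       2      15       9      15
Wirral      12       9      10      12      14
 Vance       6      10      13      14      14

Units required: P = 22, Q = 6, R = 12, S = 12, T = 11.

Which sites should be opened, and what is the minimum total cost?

Open Farrow only; minimum total cost 514.

For any fixed open set, each restaurant goes to its cheapest open site; total = fixed + service.
{Farrow}: P→Farrow 4·22=88, Q→Farrow 3·6=18, R→Farrow 6·12=72, S→Farrow 2·12=24, T→Farrow 11·11=121. Service 323; fixed 191; total 514.
{Farrow, Vance}: P→Farrow 4·22=88, Q→Farrow 3·6=18, R→Farrow 6·12=72, S→Farrow 2·12=24, T→Farrow 11·11=121. Service 323; fixed 257; total 580.
{Brent}: service 434 + fixed 149 = 583
{Elton, Brent, Farrow, Largo, Wirral, Vance}: service 207 + fixed 906 = 1113
No other subset beats 514.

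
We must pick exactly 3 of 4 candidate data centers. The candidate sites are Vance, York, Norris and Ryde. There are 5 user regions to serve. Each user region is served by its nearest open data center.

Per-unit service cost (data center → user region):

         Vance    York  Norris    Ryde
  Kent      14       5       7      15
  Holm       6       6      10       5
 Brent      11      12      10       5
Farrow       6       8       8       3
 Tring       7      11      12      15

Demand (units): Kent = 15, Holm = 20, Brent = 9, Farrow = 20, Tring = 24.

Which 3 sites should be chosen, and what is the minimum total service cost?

With exactly 3 open, each user region uses its cheapest among the chosen.
{Vance, York, Ryde}: Kent→York 5·15=75, Holm→Ryde 5·20=100, Brent→Ryde 5·9=45, Farrow→Ryde 3·20=60, Tring→Vance 7·24=168. Service cost 448.
{Vance, Norris, Ryde}: service cost 478
{York, Norris, Ryde}: service cost 544
Among all 4 size-3 choices, {Vance, York, Ryde} is lowest.

Choose Vance, York and Ryde; total service cost 448.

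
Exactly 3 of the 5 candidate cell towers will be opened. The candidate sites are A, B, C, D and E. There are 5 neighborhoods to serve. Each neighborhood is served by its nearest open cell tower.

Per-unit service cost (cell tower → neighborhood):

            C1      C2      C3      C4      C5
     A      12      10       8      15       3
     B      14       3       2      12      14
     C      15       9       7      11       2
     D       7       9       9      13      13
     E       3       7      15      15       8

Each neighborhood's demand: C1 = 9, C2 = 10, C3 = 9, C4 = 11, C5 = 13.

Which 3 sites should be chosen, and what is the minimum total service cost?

Choose B, C and E; total service cost 222.

With exactly 3 open, each neighborhood uses its cheapest among the chosen.
{B, C, E}: C1→E 3·9=27, C2→B 3·10=30, C3→B 2·9=18, C4→C 11·11=121, C5→C 2·13=26. Service cost 222.
{A, B, E}: service cost 246
{B, C, D}: service cost 258
Among all 10 size-3 choices, {B, C, E} is lowest.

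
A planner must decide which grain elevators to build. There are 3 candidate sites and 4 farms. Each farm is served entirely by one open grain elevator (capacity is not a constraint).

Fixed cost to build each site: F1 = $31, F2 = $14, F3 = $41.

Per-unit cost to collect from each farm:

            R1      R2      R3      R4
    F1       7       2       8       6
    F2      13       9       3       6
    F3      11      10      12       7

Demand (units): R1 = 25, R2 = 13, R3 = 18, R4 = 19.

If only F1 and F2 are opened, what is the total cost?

Total cost: 414

Each farm is assigned to its cheapest site among the open ones.
{F1, F2}: R1→F1 7·25=175, R2→F1 2·13=26, R3→F2 3·18=54, R4→F1 6·19=114. Service 369; fixed 45; total 414.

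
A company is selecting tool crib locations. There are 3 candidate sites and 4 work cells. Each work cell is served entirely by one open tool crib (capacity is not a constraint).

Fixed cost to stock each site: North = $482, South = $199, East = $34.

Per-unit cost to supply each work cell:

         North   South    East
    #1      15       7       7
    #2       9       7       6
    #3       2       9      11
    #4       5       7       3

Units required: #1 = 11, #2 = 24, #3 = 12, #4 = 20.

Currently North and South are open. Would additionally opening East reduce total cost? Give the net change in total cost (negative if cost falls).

Current service cost with {North, South}: 369.
Adding East: each work cell re-picks its cheapest; new service cost 305, saving 64.
Extra fixed cost: 34. Net change = 34 − 64 = -30.
(Totals: 1050 → 1020.)

Yes — net change −30 (cost falls by 30).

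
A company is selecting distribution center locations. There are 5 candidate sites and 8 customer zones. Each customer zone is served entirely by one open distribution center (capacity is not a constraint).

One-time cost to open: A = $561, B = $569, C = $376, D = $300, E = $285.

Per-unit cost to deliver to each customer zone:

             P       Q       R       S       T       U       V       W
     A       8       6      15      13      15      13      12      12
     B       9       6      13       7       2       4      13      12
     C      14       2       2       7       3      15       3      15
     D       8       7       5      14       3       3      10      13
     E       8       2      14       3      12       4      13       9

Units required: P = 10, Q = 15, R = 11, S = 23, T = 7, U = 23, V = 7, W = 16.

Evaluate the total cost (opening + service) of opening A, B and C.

Each customer zone is assigned to its cheapest site among the open ones.
{A, B, C}: P→A 8·10=80, Q→C 2·15=30, R→C 2·11=22, S→B 7·23=161, T→B 2·7=14, U→B 4·23=92, V→C 3·7=21, W→A 12·16=192. Service 612; fixed 1506; total 2118.

Total cost: 2118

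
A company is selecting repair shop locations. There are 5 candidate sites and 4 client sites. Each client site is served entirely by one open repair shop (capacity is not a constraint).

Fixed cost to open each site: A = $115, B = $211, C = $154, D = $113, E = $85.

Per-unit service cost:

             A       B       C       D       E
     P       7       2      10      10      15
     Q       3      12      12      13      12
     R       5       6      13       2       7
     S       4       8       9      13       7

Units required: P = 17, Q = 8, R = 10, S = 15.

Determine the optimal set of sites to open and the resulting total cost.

Open A only; minimum total cost 368.

For any fixed open set, each client site goes to its cheapest open site; total = fixed + service.
{A}: P→A 7·17=119, Q→A 3·8=24, R→A 5·10=50, S→A 4·15=60. Service 253; fixed 115; total 368.
{A, D}: service 223 + fixed 228 = 451
{A, E}: P→A 7·17=119, Q→A 3·8=24, R→A 5·10=50, S→A 4·15=60. Service 253; fixed 200; total 453.
{A, B, C, D, E}: service 138 + fixed 678 = 816
No other subset beats 368.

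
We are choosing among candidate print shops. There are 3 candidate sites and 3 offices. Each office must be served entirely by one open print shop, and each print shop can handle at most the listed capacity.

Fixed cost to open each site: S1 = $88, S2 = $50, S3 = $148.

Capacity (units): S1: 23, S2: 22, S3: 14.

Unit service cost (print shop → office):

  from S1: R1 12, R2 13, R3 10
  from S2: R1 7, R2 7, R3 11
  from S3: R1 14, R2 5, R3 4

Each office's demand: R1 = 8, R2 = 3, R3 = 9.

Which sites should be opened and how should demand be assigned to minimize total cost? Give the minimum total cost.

Minimum total cost: 226

Open {S2}: R1→S2 7·8=56, R2→S2 7·3=21, R3→S2 11·9=99.
Loads: S2 carries 20/22. Service 176; fixed 50; total 226.
Next best feasible plan costs 305.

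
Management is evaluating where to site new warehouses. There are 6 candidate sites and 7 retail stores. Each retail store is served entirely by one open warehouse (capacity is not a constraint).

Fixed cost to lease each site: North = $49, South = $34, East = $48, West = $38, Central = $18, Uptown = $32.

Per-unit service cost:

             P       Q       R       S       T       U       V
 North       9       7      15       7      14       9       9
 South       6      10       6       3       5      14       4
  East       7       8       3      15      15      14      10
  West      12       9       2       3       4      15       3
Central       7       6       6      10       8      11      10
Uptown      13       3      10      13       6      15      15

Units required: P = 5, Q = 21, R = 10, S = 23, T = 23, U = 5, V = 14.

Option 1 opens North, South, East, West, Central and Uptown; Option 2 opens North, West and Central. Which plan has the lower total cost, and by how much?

Option 2 is cheaper by 46.

Option 1: {North, South, East, West, Central, Uptown}: P→South 6·5=30, Q→Uptown 3·21=63, R→West 2·10=20, S→South 3·23=69, T→West 4·23=92, U→North 9·5=45, V→West 3·14=42. Service 361; fixed 219; total 580.
Option 2: {North, West, Central}: P→Central 7·5=35, Q→Central 6·21=126, R→West 2·10=20, S→West 3·23=69, T→West 4·23=92, U→North 9·5=45, V→West 3·14=42. Service 429; fixed 105; total 534.
Difference: |580 − 534| = 46.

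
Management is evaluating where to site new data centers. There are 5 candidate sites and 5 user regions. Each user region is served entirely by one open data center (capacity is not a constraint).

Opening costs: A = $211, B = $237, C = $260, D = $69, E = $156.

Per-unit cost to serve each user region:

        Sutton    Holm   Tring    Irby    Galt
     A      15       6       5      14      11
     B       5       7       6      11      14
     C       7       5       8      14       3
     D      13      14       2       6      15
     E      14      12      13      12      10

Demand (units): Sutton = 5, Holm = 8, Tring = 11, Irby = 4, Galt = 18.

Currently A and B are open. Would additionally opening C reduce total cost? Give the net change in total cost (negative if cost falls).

Current service cost with {A, B}: 370.
Adding C: each user region re-picks its cheapest; new service cost 218, saving 152.
Extra fixed cost: 260. Net change = 260 − 152 = 108.
(Totals: 818 → 926.)

No — net change +108 (cost rises by 108).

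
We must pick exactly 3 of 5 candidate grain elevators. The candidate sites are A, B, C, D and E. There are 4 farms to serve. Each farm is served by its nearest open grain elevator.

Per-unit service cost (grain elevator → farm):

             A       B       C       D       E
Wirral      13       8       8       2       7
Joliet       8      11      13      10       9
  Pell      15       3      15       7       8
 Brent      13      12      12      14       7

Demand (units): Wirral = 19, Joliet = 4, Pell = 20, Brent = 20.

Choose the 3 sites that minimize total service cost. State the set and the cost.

With exactly 3 open, each farm uses its cheapest among the chosen.
{B, D, E}: Wirral→D 2·19=38, Joliet→E 9·4=36, Pell→B 3·20=60, Brent→E 7·20=140. Service cost 274.
{A, D, E}: service cost 350
{C, D, E}: service cost 354
Among all 10 size-3 choices, {B, D, E} is lowest.

Choose B, D and E; total service cost 274.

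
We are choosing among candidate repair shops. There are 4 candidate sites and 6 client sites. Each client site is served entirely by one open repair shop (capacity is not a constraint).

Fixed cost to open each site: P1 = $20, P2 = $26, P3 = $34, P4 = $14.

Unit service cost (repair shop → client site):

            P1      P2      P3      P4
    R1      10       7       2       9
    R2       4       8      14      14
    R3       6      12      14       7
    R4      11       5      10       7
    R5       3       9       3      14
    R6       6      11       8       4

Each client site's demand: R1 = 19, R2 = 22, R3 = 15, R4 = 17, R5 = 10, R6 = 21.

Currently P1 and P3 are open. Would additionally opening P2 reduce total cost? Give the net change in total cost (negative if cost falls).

Yes — net change −59 (cost falls by 59).

Current service cost with {P1, P3}: 542.
Adding P2: each client site re-picks its cheapest; new service cost 457, saving 85.
Extra fixed cost: 26. Net change = 26 − 85 = -59.
(Totals: 596 → 537.)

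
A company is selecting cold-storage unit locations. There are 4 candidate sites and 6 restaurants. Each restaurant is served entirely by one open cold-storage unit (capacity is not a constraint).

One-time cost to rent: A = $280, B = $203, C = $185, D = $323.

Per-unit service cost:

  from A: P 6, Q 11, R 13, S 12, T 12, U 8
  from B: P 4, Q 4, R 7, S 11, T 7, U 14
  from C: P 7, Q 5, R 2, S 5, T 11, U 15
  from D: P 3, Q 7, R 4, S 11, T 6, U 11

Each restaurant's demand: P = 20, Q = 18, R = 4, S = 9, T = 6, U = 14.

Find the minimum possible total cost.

Minimum total cost: 720

For any fixed open set, each restaurant goes to its cheapest open site; total = fixed + service.
{B}: P→B 4·20=80, Q→B 4·18=72, R→B 7·4=28, S→B 11·9=99, T→B 7·6=42, U→B 14·14=196. Service 517; fixed 203; total 720.
{C}: service 559 + fixed 185 = 744
{D}: service 491 + fixed 323 = 814
{A, B, C, D}: service 333 + fixed 991 = 1324
No other subset beats 720.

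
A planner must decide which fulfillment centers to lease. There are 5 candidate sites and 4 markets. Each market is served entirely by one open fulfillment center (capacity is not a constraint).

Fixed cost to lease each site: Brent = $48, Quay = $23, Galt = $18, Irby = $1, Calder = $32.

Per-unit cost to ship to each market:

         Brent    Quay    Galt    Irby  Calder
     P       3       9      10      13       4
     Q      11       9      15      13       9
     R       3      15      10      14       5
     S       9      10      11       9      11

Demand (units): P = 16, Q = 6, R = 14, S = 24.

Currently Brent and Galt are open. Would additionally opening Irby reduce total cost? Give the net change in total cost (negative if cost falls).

No — net change +1 (cost rises by 1).

Current service cost with {Brent, Galt}: 372.
Adding Irby: each market re-picks its cheapest; new service cost 372, saving 0.
Extra fixed cost: 1. Net change = 1 − 0 = 1.
(Totals: 438 → 439.)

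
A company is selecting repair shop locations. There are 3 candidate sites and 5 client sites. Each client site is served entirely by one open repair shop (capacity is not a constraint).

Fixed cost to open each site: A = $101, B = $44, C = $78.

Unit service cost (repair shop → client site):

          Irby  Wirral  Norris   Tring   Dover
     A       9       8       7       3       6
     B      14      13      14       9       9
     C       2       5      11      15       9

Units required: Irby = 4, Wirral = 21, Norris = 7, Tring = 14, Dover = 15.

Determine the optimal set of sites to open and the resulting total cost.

Open A and C; minimum total cost 473.

For any fixed open set, each client site goes to its cheapest open site; total = fixed + service.
{A, C}: Irby→C 2·4=8, Wirral→C 5·21=105, Norris→A 7·7=49, Tring→A 3·14=42, Dover→A 6·15=90. Service 294; fixed 179; total 473.
{A}: Irby→A 9·4=36, Wirral→A 8·21=168, Norris→A 7·7=49, Tring→A 3·14=42, Dover→A 6·15=90. Service 385; fixed 101; total 486.
{A, B, C}: service 294 + fixed 223 = 517
{B}: Irby→B 14·4=56, Wirral→B 13·21=273, Norris→B 14·7=98, Tring→B 9·14=126, Dover→B 9·15=135. Service 688; fixed 44; total 732.
No other subset beats 473.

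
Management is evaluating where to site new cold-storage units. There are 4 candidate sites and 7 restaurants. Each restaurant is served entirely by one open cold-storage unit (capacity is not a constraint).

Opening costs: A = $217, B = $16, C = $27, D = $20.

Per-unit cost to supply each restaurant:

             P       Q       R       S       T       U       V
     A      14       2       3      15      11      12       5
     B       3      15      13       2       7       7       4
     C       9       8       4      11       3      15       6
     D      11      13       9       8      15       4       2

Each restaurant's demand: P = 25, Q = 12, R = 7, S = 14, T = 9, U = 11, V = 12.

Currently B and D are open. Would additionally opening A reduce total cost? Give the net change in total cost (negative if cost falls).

No — net change +43 (cost rises by 43).

Current service cost with {B, D}: 453.
Adding A: each restaurant re-picks its cheapest; new service cost 279, saving 174.
Extra fixed cost: 217. Net change = 217 − 174 = 43.
(Totals: 489 → 532.)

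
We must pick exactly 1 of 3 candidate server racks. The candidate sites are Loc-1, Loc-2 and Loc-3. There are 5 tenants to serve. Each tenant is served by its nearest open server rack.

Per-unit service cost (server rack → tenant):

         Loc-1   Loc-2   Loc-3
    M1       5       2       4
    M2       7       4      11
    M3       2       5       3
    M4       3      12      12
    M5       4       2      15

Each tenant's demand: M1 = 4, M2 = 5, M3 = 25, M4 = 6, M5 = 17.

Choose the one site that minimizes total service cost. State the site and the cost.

With exactly 1 open, each tenant uses its cheapest among the chosen.
{Loc-1}: M1→Loc-1 5·4=20, M2→Loc-1 7·5=35, M3→Loc-1 2·25=50, M4→Loc-1 3·6=18, M5→Loc-1 4·17=68. Service cost 191.
{Loc-2}: service cost 259
{Loc-3}: service cost 473
Among all 3 size-1 choices, {Loc-1} is lowest.

Choose Loc-1 only; total service cost 191.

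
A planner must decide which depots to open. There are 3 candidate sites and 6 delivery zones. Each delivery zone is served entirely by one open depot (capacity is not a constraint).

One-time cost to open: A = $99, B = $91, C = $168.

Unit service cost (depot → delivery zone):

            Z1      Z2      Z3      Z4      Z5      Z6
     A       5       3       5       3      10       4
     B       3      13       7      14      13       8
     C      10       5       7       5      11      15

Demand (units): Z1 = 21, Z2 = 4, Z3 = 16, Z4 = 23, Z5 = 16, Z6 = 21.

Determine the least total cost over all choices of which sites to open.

For any fixed open set, each delivery zone goes to its cheapest open site; total = fixed + service.
{A}: Z1→A 5·21=105, Z2→A 3·4=12, Z3→A 5·16=80, Z4→A 3·23=69, Z5→A 10·16=160, Z6→A 4·21=84. Service 510; fixed 99; total 609.
{A, B}: service 468 + fixed 190 = 658
{A, C}: service 510 + fixed 267 = 777
{A, B, C}: service 468 + fixed 358 = 826
No other subset beats 609.

Minimum total cost: 609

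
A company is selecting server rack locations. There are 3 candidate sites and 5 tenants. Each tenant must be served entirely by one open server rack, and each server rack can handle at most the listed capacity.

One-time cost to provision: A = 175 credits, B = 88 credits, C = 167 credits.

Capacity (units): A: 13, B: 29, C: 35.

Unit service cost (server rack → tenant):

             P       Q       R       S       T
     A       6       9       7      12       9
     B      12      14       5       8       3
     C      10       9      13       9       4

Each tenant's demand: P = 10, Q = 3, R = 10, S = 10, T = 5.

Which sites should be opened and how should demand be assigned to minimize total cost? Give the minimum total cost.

Minimum total cost: 495

Open {A, B}: P→A 6·10=60, Q→A 9·3=27, R→B 5·10=50, S→B 8·10=80, T→B 3·5=15.
Loads: A carries 13/13, B carries 25/29. Service 232; fixed 263; total 495.
Next best feasible plan costs 510.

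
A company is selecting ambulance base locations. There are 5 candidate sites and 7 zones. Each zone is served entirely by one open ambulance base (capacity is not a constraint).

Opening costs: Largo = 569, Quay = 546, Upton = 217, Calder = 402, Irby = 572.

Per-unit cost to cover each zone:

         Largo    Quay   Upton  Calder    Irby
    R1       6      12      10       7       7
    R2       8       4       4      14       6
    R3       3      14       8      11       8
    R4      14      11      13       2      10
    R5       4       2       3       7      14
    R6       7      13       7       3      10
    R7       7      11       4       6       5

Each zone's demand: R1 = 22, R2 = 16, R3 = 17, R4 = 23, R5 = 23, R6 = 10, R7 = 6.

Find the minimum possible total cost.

For any fixed open set, each zone goes to its cheapest open site; total = fixed + service.
{Upton}: R1→Upton 10·22=220, R2→Upton 4·16=64, R3→Upton 8·17=136, R4→Upton 13·23=299, R5→Upton 3·23=69, R6→Upton 7·10=70, R7→Upton 4·6=24. Service 882; fixed 217; total 1099.
{Upton, Calder}: R1→Calder 7·22=154, R2→Upton 4·16=64, R3→Upton 8·17=136, R4→Calder 2·23=46, R5→Upton 3·23=69, R6→Calder 3·10=30, R7→Upton 4·6=24. Service 523; fixed 619; total 1142.
{Calder}: R1→Calder 7·22=154, R2→Calder 14·16=224, R3→Calder 11·17=187, R4→Calder 2·23=46, R5→Calder 7·23=161, R6→Calder 3·10=30, R7→Calder 6·6=36. Service 838; fixed 402; total 1240.
{Largo, Quay, Upton, Calder, Irby}: service 393 + fixed 2306 = 2699
No other subset beats 1099.

Minimum total cost: 1099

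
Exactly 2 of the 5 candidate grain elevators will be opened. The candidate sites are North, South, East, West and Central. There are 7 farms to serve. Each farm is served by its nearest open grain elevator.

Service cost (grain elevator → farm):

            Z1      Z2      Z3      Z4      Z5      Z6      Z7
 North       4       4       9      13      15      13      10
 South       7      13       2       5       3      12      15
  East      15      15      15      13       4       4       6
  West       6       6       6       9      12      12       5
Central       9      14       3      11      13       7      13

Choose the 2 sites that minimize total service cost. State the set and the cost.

With exactly 2 open, each farm uses its cheapest among the chosen.
{South, West}: Z1→West 6, Z2→West 6, Z3→South 2, Z4→South 5, Z5→South 3, Z6→South 12, Z7→West 5. Service cost 39.
{North, South}: service cost 40
{South, East}: service cost 40
Among all 10 size-2 choices, {South, West} is lowest.

Choose South and West; total service cost 39.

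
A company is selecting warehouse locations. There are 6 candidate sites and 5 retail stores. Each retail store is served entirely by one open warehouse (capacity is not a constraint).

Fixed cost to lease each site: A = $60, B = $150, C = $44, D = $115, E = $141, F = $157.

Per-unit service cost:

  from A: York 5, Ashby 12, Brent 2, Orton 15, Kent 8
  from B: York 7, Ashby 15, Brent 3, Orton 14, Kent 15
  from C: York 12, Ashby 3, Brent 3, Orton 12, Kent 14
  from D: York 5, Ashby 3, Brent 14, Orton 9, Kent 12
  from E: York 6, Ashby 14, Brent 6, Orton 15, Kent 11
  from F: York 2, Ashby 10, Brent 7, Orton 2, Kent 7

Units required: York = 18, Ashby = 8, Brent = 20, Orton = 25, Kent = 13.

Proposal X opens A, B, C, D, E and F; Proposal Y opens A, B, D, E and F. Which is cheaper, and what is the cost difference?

Proposal X: {A, B, C, D, E, F}: York→F 2·18=36, Ashby→C 3·8=24, Brent→A 2·20=40, Orton→F 2·25=50, Kent→F 7·13=91. Service 241; fixed 667; total 908.
Proposal Y: {A, B, D, E, F}: York→F 2·18=36, Ashby→D 3·8=24, Brent→A 2·20=40, Orton→F 2·25=50, Kent→F 7·13=91. Service 241; fixed 623; total 864.
Difference: |908 − 864| = 44.

Proposal Y is cheaper by 44.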